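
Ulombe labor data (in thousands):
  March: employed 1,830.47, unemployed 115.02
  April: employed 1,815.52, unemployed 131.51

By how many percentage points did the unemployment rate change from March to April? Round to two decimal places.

March: labor force = 1,830.47 + 115.02 = 1,945.49; u = 115.02/1,945.49 = 5.91%.
April: labor force = 1,815.52 + 131.51 = 1,947.03; u = 131.51/1,947.03 = 6.75%.
Change = 6.75% − 5.91% = +0.84 pp.

The unemployment rate changed by +0.84 percentage points.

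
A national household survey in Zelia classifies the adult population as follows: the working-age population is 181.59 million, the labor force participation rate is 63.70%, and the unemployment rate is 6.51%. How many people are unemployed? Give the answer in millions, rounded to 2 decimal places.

About 7.53 million are unemployed.

Labor force = 0.6370 × 181.59 = 115.67 million.
Unemployed = 0.0651 × 115.67 ≈ 7.53 million.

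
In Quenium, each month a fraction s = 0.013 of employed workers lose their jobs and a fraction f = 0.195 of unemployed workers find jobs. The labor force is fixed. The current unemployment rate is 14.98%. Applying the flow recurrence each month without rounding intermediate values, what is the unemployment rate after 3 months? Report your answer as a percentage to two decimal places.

With a fixed labor force, u_{t+1} = u_t + s·(1−u_t) − f·u_t = u_t·(1−s−f) + s.
Here 1−s−f = 0.792 and s = 0.013.
u_1 = 0.149800 × 0.792 + 0.013 = 0.131642.
u_2 = 0.131642 × 0.792 + 0.013 = 0.117260.
u_3 = 0.117260 × 0.792 + 0.013 = 0.105870.

Unemployment rate after three months ≈ 10.59%.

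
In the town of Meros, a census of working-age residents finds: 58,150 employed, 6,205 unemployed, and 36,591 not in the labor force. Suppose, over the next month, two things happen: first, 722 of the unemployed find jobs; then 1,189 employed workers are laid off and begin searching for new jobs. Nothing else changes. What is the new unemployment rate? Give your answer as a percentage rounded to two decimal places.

Initially, labor force = 58,150 + 6,205 = 64,355, so u = 6,205/64,355 = 9.64%.
After the first change, unemployed falls and employed rises by 722; labor force unchanged → E = 58,872, U = 5,483, labor force = 64,355.
After the second change, employed falls and unemployed rises by 1,189; labor force unchanged → E = 57,683, U = 6,672, labor force = 64,355.
New unemployment rate = 6,672 / 64,355 = 10.37%.

New unemployment rate ≈ 10.37%.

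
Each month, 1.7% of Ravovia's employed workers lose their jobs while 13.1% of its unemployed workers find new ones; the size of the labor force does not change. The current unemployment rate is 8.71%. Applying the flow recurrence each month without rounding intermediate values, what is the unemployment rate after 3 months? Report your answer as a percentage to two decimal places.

Unemployment rate after three months ≈ 9.77%.

With a fixed labor force, u_{t+1} = u_t + s·(1−u_t) − f·u_t = u_t·(1−s−f) + s.
Here 1−s−f = 0.852 and s = 0.017.
u_1 = 0.087100 × 0.852 + 0.017 = 0.091209.
u_2 = 0.091209 × 0.852 + 0.017 = 0.094710.
u_3 = 0.094710 × 0.852 + 0.017 = 0.097693.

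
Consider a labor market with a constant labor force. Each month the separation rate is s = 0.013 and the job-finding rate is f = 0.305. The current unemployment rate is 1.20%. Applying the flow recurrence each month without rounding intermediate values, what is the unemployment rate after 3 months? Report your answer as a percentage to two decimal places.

Unemployment rate after three months ≈ 3.17%.

With a fixed labor force, u_{t+1} = u_t + s·(1−u_t) − f·u_t = u_t·(1−s−f) + s.
Here 1−s−f = 0.682 and s = 0.013.
u_1 = 0.012000 × 0.682 + 0.013 = 0.021184.
u_2 = 0.021184 × 0.682 + 0.013 = 0.027447.
u_3 = 0.027447 × 0.682 + 0.013 = 0.031719.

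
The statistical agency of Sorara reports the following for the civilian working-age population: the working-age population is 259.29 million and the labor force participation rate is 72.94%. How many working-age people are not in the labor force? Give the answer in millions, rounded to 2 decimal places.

Share not in the labor force = 1 − 0.7294 = 0.2706.
Not in labor force = 0.2706 × 259.29 ≈ 70.16 million.

About 70.16 million are not in the labor force.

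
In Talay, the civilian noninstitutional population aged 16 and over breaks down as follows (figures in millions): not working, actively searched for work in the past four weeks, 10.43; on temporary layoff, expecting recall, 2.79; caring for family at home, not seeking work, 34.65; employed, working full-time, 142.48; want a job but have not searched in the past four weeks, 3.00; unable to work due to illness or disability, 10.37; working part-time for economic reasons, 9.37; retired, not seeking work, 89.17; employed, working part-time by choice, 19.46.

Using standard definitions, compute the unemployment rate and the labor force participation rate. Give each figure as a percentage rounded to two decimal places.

Employed = 142.48 + 9.37 + 19.46 = 171.31 million (anyone who worked, including part-time for economic reasons, counts as employed).
Unemployed = 10.43 + 2.79 = 13.22 million (jobless and actively searching, or on temporary layoff).
Labor force = 171.31 + 13.22 = 184.53 million.
Not in labor force = 34.65 + 3.00 + 10.37 + 89.17 = 137.19 million (those not working and not actively searching are outside the labor force — including those who want a job but have given up searching).
Civilian working-age population = 184.53 + 137.19 = 321.72 million.
Unemployment rate = 13.22 / 184.53 = 7.16%.
Labor force participation rate = 184.53 / 321.72 = 57.36%.

Unemployment rate ≈ 7.16%; labor force participation rate ≈ 57.36%.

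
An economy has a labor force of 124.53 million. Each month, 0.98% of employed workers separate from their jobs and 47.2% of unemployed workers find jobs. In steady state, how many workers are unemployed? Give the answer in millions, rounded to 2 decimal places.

About 2.53 million are unemployed in steady state.

Steady-state unemployment rate u* = s/(s+f) = 0.98/(0.98+47.2) = 0.020340.
Unemployed = u* × labor force = 0.020340 × 124.53 ≈ 2.53 million.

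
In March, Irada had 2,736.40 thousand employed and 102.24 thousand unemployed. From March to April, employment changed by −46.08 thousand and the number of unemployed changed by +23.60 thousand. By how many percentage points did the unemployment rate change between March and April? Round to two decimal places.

The unemployment rate changed by +0.87 percentage points.

March: labor force = 2,736.40 + 102.24 = 2,838.64; u = 102.24/2,838.64 = 3.60%.
April: labor force = 2,690.32 + 125.84 = 2,816.16; u = 125.84/2,816.16 = 4.47%.
Change = 4.47% − 3.60% = +0.87 pp.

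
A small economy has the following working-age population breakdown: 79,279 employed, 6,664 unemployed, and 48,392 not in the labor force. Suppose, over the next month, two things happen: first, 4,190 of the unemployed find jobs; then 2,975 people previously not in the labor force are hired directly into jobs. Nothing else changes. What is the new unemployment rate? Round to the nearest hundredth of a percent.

Initially, labor force = 79,279 + 6,664 = 85,943, so u = 6,664/85,943 = 7.75%.
After the first change, unemployed falls and employed rises by 4,190; labor force unchanged → E = 83,469, U = 2,474, labor force = 85,943.
After the second change, employed and labor force both rise by 2,975; unemployed unchanged → E = 86,444, U = 2,474, labor force = 88,918.
New unemployment rate = 2,474 / 88,918 = 2.78%.

New unemployment rate ≈ 2.78%.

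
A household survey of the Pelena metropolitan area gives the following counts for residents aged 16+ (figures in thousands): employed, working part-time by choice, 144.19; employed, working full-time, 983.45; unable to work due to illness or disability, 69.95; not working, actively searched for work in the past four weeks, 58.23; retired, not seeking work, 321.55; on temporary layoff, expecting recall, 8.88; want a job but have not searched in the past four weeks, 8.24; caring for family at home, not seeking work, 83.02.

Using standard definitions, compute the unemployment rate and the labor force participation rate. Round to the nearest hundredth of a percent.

Employed = 144.19 + 983.45 = 1,127.64 thousand.
Unemployed = 58.23 + 8.88 = 67.11 thousand (jobless and actively searching, or on temporary layoff).
Labor force = 1,127.64 + 67.11 = 1,194.75 thousand.
Not in labor force = 69.95 + 321.55 + 8.24 + 83.02 = 482.76 thousand (those not working and not actively searching are outside the labor force — including those who want a job but have given up searching).
Civilian working-age population = 1,194.75 + 482.76 = 1,677.51 thousand.
Unemployment rate = 67.11 / 1,194.75 = 5.62%.
Labor force participation rate = 1,194.75 / 1,677.51 = 71.22%.

Unemployment rate ≈ 5.62%; labor force participation rate ≈ 71.22%.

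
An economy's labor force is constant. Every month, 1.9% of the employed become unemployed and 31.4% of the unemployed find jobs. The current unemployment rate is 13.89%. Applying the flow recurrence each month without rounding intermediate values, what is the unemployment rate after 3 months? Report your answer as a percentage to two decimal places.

Unemployment rate after three months ≈ 8.13%.

With a fixed labor force, u_{t+1} = u_t + s·(1−u_t) − f·u_t = u_t·(1−s−f) + s.
Here 1−s−f = 0.667 and s = 0.019.
u_1 = 0.138900 × 0.667 + 0.019 = 0.111646.
u_2 = 0.111646 × 0.667 + 0.019 = 0.093468.
u_3 = 0.093468 × 0.667 + 0.019 = 0.081343.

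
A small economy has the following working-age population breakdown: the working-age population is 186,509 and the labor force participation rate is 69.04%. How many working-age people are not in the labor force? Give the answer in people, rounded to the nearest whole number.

About 57,743 are not in the labor force.

Share not in the labor force = 1 − 0.6904 = 0.3096.
Not in labor force = 0.3096 × 186,509 ≈ 57,743.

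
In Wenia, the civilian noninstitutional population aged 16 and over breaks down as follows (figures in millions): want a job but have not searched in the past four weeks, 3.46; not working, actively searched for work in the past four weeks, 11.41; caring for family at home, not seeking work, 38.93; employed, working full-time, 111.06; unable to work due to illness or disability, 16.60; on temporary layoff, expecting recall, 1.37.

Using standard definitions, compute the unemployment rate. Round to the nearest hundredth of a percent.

Unemployment rate ≈ 10.32%.

Employed = 111.06 million.
Unemployed = 11.41 + 1.37 = 12.78 million (jobless and actively searching, or on temporary layoff).
Labor force = 111.06 + 12.78 = 123.84 million.
Unemployment rate = 12.78 / 123.84 = 10.32%.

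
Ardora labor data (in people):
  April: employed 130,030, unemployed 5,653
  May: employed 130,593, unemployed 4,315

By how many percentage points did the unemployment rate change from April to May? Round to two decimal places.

The unemployment rate changed by −0.97 percentage points.

April: labor force = 130,030 + 5,653 = 135,683; u = 5,653/135,683 = 4.17%.
May: labor force = 130,593 + 4,315 = 134,908; u = 4,315/134,908 = 3.20%.
Change = 3.20% − 4.17% = −0.97 pp.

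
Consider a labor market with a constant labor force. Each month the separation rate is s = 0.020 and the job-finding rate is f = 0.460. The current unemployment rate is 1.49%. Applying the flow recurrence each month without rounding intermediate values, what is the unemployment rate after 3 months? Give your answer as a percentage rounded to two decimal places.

With a fixed labor force, u_{t+1} = u_t + s·(1−u_t) − f·u_t = u_t·(1−s−f) + s.
Here 1−s−f = 0.520 and s = 0.020.
u_1 = 0.014900 × 0.520 + 0.020 = 0.027748.
u_2 = 0.027748 × 0.520 + 0.020 = 0.034429.
u_3 = 0.034429 × 0.520 + 0.020 = 0.037903.

Unemployment rate after three months ≈ 3.79%.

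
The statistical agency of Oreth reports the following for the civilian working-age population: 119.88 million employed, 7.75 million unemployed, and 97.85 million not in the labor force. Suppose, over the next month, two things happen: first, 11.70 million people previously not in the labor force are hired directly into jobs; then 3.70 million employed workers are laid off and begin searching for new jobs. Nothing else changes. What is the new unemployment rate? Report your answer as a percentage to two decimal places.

New unemployment rate ≈ 8.22%.

Initially, labor force = 119.88 + 7.75 = 127.63 million, so u = 7.75/127.63 = 6.07%.
After the first change, employed and labor force both rise by 11.70; unemployed unchanged → E = 131.58, U = 7.75, labor force = 139.33 million.
After the second change, employed falls and unemployed rises by 3.70; labor force unchanged → E = 127.88, U = 11.45, labor force = 139.33 million.
New unemployment rate = 11.45 / 139.33 = 8.22%.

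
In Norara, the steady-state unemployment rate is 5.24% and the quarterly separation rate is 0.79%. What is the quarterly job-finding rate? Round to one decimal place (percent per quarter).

Job-finding rate ≈ 14.3% per quarter.

From u* = s/(s+f): f = s·(1−u)/u.
f = 0.79 × (1 − 0.0524) / 0.0524 = 0.7486 / 0.0524 ≈ 14.3% per quarter.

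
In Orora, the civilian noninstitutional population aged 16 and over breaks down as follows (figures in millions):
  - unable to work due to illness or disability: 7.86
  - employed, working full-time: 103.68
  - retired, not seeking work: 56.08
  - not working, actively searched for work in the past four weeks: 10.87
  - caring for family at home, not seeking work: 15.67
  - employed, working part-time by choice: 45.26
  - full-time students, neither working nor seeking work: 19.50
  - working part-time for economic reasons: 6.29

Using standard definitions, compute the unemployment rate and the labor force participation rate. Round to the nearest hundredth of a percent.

Employed = 103.68 + 45.26 + 6.29 = 155.23 million (anyone who worked, including part-time for economic reasons, counts as employed).
Unemployed = 10.87 million.
Labor force = 155.23 + 10.87 = 166.10 million.
Not in labor force = 7.86 + 56.08 + 15.67 + 19.50 = 99.11 million (those not working and not actively searching are outside the labor force).
Civilian working-age population = 166.10 + 99.11 = 265.21 million.
Unemployment rate = 10.87 / 166.10 = 6.54%.
Labor force participation rate = 166.10 / 265.21 = 62.63%.

Unemployment rate ≈ 6.54%; labor force participation rate ≈ 62.63%.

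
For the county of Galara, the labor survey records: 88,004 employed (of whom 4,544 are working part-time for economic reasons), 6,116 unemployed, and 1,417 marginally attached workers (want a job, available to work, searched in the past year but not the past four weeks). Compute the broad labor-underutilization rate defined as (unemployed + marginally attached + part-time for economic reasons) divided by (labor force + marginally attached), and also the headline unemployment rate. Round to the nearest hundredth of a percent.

Broad underutilization rate ≈ 12.64%; headline unemployment rate ≈ 6.50%.

Labor force = 88,004 + 6,116 = 94,120.
Numerator = 6,116 + 1,417 + 4,544 = 12,077.
Denominator = 94,120 + 1,417 = 95,537.
Broad rate = 12,077 / 95,537 = 12.64%.
Headline unemployment rate = 6,116 / 94,120 = 6.50%.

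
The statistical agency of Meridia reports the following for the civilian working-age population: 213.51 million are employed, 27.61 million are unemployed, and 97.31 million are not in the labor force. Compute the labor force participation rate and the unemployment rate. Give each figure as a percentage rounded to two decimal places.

Labor force participation rate ≈ 71.25%; unemployment rate ≈ 11.45%.

Labor force = employed + unemployed = 213.51 + 27.61 = 241.12 million.
Working-age population = 241.12 + 97.31 = 338.43 million.
Unemployment rate = 27.61 / 241.12 = 11.45%.
Labor force participation rate = 241.12 / 338.43 = 71.25%.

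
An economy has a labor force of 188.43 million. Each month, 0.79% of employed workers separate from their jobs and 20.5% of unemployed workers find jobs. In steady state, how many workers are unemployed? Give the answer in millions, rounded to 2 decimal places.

About 6.99 million are unemployed in steady state.

Steady-state unemployment rate u* = s/(s+f) = 0.79/(0.79+20.5) = 0.037107.
Unemployed = u* × labor force = 0.037107 × 188.43 ≈ 6.99 million.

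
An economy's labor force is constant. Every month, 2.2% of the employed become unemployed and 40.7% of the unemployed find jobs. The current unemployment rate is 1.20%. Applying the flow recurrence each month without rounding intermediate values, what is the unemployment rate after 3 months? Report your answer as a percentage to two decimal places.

With a fixed labor force, u_{t+1} = u_t + s·(1−u_t) − f·u_t = u_t·(1−s−f) + s.
Here 1−s−f = 0.571 and s = 0.022.
u_1 = 0.012000 × 0.571 + 0.022 = 0.028852.
u_2 = 0.028852 × 0.571 + 0.022 = 0.038474.
u_3 = 0.038474 × 0.571 + 0.022 = 0.043969.

Unemployment rate after three months ≈ 4.40%.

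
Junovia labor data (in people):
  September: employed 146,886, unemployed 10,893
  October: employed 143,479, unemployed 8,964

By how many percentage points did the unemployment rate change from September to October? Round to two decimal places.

September: labor force = 146,886 + 10,893 = 157,779; u = 10,893/157,779 = 6.90%.
October: labor force = 143,479 + 8,964 = 152,443; u = 8,964/152,443 = 5.88%.
Change = 5.88% − 6.90% = −1.02 pp.

The unemployment rate changed by −1.02 percentage points.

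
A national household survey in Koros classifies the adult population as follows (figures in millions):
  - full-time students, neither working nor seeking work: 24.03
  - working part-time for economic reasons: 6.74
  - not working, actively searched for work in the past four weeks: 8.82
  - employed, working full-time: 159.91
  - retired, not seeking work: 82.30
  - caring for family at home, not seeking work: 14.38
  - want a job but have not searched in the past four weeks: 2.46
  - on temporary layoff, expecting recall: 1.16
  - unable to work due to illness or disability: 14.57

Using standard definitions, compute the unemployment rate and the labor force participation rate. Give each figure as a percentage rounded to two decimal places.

Unemployment rate ≈ 5.65%; labor force participation rate ≈ 56.19%.

Employed = 6.74 + 159.91 = 166.65 million (anyone who worked, including part-time for economic reasons, counts as employed).
Unemployed = 8.82 + 1.16 = 9.98 million (jobless and actively searching, or on temporary layoff).
Labor force = 166.65 + 9.98 = 176.63 million.
Not in labor force = 24.03 + 82.30 + 14.38 + 2.46 + 14.57 = 137.74 million (those not working and not actively searching are outside the labor force — including those who want a job but have given up searching).
Civilian working-age population = 176.63 + 137.74 = 314.37 million.
Unemployment rate = 9.98 / 176.63 = 5.65%.
Labor force participation rate = 176.63 / 314.37 = 56.19%.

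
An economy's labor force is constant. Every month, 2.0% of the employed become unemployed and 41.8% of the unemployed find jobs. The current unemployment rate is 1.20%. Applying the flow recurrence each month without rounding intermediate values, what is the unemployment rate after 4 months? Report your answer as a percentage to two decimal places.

Unemployment rate after four months ≈ 4.23%.

With a fixed labor force, u_{t+1} = u_t + s·(1−u_t) − f·u_t = u_t·(1−s−f) + s.
Here 1−s−f = 0.562 and s = 0.020.
u_1 = 0.012000 × 0.562 + 0.020 = 0.026744.
u_2 = 0.026744 × 0.562 + 0.020 = 0.035030.
u_3 = 0.035030 × 0.562 + 0.020 = 0.039687.
u_4 = 0.039687 × 0.562 + 0.020 = 0.042304.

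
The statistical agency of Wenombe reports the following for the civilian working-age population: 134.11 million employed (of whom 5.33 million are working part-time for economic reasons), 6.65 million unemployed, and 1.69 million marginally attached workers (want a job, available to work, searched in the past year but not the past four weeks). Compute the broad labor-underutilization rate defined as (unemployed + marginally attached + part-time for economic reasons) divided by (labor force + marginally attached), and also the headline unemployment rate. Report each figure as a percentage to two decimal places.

Broad underutilization rate ≈ 9.60%; headline unemployment rate ≈ 4.72%.

Labor force = 134.11 + 6.65 = 140.76 million.
Numerator = 6.65 + 1.69 + 5.33 = 13.67 million.
Denominator = 140.76 + 1.69 = 142.45 million.
Broad rate = 13.67 / 142.45 = 9.60%.
Headline unemployment rate = 6.65 / 140.76 = 4.72%.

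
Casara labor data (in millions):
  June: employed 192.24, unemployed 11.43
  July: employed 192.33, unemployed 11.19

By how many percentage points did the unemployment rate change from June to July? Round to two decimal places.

The unemployment rate changed by −0.11 percentage points.

June: labor force = 192.24 + 11.43 = 203.67; u = 11.43/203.67 = 5.61%.
July: labor force = 192.33 + 11.19 = 203.52; u = 11.19/203.52 = 5.50%.
Change = 5.50% − 5.61% = −0.11 pp.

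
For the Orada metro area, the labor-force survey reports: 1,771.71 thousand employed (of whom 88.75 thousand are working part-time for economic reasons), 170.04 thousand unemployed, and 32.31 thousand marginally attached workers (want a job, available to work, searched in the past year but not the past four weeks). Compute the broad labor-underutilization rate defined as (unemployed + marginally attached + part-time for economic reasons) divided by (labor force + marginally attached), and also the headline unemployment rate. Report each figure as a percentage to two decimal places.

Labor force = 1,771.71 + 170.04 = 1,941.75 thousand.
Numerator = 170.04 + 32.31 + 88.75 = 291.10 thousand.
Denominator = 1,941.75 + 32.31 = 1,974.06 thousand.
Broad rate = 291.10 / 1,974.06 = 14.75%.
Headline unemployment rate = 170.04 / 1,941.75 = 8.76%.

Broad underutilization rate ≈ 14.75%; headline unemployment rate ≈ 8.76%.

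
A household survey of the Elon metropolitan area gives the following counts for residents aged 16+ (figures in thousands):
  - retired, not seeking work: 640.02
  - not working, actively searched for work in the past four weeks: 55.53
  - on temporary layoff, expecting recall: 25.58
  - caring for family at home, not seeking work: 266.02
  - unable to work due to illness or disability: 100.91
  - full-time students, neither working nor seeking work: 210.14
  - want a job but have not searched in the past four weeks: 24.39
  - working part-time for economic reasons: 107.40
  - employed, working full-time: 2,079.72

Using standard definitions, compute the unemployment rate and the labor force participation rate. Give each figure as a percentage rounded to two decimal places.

Unemployment rate ≈ 3.58%; labor force participation rate ≈ 64.63%.

Employed = 107.40 + 2,079.72 = 2,187.12 thousand (anyone who worked, including part-time for economic reasons, counts as employed).
Unemployed = 55.53 + 25.58 = 81.11 thousand (jobless and actively searching, or on temporary layoff).
Labor force = 2,187.12 + 81.11 = 2,268.23 thousand.
Not in labor force = 640.02 + 266.02 + 100.91 + 210.14 + 24.39 = 1,241.48 thousand (those not working and not actively searching are outside the labor force — including those who want a job but have given up searching).
Civilian working-age population = 2,268.23 + 1,241.48 = 3,509.71 thousand.
Unemployment rate = 81.11 / 2,268.23 = 3.58%.
Labor force participation rate = 2,268.23 / 3,509.71 = 64.63%.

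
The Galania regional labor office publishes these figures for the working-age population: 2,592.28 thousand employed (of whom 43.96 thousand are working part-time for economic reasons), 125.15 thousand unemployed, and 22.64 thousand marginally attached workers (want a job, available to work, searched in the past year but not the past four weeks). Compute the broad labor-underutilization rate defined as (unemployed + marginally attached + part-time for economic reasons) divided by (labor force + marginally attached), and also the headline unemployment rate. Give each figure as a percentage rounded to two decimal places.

Broad underutilization rate ≈ 7.00%; headline unemployment rate ≈ 4.61%.

Labor force = 2,592.28 + 125.15 = 2,717.43 thousand.
Numerator = 125.15 + 22.64 + 43.96 = 191.75 thousand.
Denominator = 2,717.43 + 22.64 = 2,740.07 thousand.
Broad rate = 191.75 / 2,740.07 = 7.00%.
Headline unemployment rate = 125.15 / 2,717.43 = 4.61%.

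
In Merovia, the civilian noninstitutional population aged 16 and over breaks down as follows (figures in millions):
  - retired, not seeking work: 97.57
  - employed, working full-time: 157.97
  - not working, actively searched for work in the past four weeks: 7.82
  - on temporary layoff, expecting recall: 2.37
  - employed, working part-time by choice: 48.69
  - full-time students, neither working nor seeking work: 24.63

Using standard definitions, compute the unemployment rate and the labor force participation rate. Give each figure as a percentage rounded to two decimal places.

Unemployment rate ≈ 4.70%; labor force participation rate ≈ 63.96%.

Employed = 157.97 + 48.69 = 206.66 million.
Unemployed = 7.82 + 2.37 = 10.19 million (jobless and actively searching, or on temporary layoff).
Labor force = 206.66 + 10.19 = 216.85 million.
Not in labor force = 97.57 + 24.63 = 122.20 million (those not working and not actively searching are outside the labor force).
Civilian working-age population = 216.85 + 122.20 = 339.05 million.
Unemployment rate = 10.19 / 216.85 = 4.70%.
Labor force participation rate = 216.85 / 339.05 = 63.96%.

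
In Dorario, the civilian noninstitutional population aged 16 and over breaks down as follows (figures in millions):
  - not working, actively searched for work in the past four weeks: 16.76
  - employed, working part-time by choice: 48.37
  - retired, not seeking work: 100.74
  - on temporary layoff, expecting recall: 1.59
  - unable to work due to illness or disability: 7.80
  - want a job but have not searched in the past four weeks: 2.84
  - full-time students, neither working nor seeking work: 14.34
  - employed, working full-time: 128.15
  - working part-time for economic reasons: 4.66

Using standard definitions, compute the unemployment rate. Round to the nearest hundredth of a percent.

Unemployment rate ≈ 9.20%.

Employed = 48.37 + 128.15 + 4.66 = 181.18 million (anyone who worked, including part-time for economic reasons, counts as employed).
Unemployed = 16.76 + 1.59 = 18.35 million (jobless and actively searching, or on temporary layoff).
Labor force = 181.18 + 18.35 = 199.53 million.
Unemployment rate = 18.35 / 199.53 = 9.20%.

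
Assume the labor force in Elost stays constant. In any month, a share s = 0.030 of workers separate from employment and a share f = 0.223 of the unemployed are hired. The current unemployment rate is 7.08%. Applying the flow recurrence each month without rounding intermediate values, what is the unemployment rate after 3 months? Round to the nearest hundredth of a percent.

With a fixed labor force, u_{t+1} = u_t + s·(1−u_t) − f·u_t = u_t·(1−s−f) + s.
Here 1−s−f = 0.747 and s = 0.030.
u_1 = 0.070800 × 0.747 + 0.030 = 0.082888.
u_2 = 0.082888 × 0.747 + 0.030 = 0.091917.
u_3 = 0.091917 × 0.747 + 0.030 = 0.098662.

Unemployment rate after three months ≈ 9.87%.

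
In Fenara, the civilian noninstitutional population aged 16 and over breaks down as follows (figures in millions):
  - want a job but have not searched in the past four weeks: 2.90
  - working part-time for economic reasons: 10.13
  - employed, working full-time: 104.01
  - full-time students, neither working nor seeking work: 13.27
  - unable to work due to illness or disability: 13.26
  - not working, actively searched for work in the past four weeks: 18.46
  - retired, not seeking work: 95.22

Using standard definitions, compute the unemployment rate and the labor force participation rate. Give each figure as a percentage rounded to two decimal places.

Unemployment rate ≈ 13.92%; labor force participation rate ≈ 51.55%.

Employed = 10.13 + 104.01 = 114.14 million (anyone who worked, including part-time for economic reasons, counts as employed).
Unemployed = 18.46 million.
Labor force = 114.14 + 18.46 = 132.60 million.
Not in labor force = 2.90 + 13.27 + 13.26 + 95.22 = 124.65 million (those not working and not actively searching are outside the labor force — including those who want a job but have given up searching).
Civilian working-age population = 132.60 + 124.65 = 257.25 million.
Unemployment rate = 18.46 / 132.60 = 13.92%.
Labor force participation rate = 132.60 / 257.25 = 51.55%.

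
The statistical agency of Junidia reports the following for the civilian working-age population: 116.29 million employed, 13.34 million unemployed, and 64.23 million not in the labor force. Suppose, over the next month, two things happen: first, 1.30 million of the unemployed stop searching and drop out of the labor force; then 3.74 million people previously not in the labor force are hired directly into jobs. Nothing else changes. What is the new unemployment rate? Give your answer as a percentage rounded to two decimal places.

New unemployment rate ≈ 9.12%.

Initially, labor force = 116.29 + 13.34 = 129.63 million, so u = 13.34/129.63 = 10.29%.
After the first change, unemployed and labor force both fall by 1.30 → E = 116.29, U = 12.04, labor force = 128.33 million.
After the second change, employed and labor force both rise by 3.74; unemployed unchanged → E = 120.03, U = 12.04, labor force = 132.07 million.
New unemployment rate = 12.04 / 132.07 = 9.12%.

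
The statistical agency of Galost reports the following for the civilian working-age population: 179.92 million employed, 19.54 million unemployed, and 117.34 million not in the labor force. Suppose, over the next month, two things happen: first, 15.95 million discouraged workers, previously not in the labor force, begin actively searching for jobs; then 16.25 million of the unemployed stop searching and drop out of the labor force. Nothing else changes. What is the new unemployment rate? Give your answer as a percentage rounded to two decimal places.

New unemployment rate ≈ 9.66%.

Initially, labor force = 179.92 + 19.54 = 199.46 million, so u = 19.54/199.46 = 9.80%.
After the first change, unemployed and labor force both rise by 15.95 → E = 179.92, U = 35.49, labor force = 215.41 million.
After the second change, unemployed and labor force both fall by 16.25 → E = 179.92, U = 19.24, labor force = 199.16 million.
New unemployment rate = 19.24 / 199.16 = 9.66%.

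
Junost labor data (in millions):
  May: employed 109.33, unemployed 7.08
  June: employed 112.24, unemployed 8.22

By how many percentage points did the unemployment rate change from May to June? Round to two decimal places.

May: labor force = 109.33 + 7.08 = 116.41; u = 7.08/116.41 = 6.08%.
June: labor force = 112.24 + 8.22 = 120.46; u = 8.22/120.46 = 6.82%.
Change = 6.82% − 6.08% = +0.74 pp.

The unemployment rate changed by +0.74 percentage points.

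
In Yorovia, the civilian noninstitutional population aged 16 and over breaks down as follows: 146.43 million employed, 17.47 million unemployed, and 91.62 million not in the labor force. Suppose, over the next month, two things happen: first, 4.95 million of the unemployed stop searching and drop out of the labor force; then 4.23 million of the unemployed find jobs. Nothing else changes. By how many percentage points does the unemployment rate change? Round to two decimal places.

The unemployment rate changes by −5.44 percentage points.

Initially, labor force = 146.43 + 17.47 = 163.90 million, so u = 17.47/163.90 = 10.66%.
After the first change, unemployed and labor force both fall by 4.95 → E = 146.43, U = 12.52, labor force = 158.95 million.
After the second change, unemployed falls and employed rises by 4.23; labor force unchanged → E = 150.66, U = 8.29, labor force = 158.95 million.
New unemployment rate = 8.29 / 158.95 = 5.22%.
Change = 5.22% − 10.66% = −5.44 percentage points.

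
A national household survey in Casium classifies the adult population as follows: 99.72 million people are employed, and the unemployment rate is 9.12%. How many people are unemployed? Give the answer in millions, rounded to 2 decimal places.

About 10.01 million are unemployed.

Let U be the number unemployed. The labor force is E + U, and U/(E+U) = 0.0912.
So U = 0.0912 × 99.72 / (1 − 0.0912) = 9.0945 / 0.9088 ≈ 10.01 million.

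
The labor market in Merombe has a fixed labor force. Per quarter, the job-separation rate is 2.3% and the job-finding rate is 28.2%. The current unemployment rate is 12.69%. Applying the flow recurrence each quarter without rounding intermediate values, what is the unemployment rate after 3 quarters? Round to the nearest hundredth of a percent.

With a fixed labor force, u_{t+1} = u_t + s·(1−u_t) − f·u_t = u_t·(1−s−f) + s.
Here 1−s−f = 0.695 and s = 0.023.
u_1 = 0.126900 × 0.695 + 0.023 = 0.111196.
u_2 = 0.111196 × 0.695 + 0.023 = 0.100281.
u_3 = 0.100281 × 0.695 + 0.023 = 0.092695.

Unemployment rate after three quarters ≈ 9.27%.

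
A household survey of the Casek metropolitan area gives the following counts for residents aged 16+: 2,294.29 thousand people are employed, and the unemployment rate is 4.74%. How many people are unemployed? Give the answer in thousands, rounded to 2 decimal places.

About 114.16 thousand are unemployed.

Let U be the number unemployed. The labor force is E + U, and U/(E+U) = 0.0474.
So U = 0.0474 × 2,294.29 / (1 − 0.0474) = 108.7493 / 0.9526 ≈ 114.16 thousand.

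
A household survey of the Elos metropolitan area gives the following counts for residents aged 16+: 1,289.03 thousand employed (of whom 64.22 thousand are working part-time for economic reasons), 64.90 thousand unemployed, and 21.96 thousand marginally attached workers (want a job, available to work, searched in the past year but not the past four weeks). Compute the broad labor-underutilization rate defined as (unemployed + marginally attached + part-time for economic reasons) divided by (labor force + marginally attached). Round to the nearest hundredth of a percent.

Labor force = 1,289.03 + 64.90 = 1,353.93 thousand.
Numerator = 64.90 + 21.96 + 64.22 = 151.08 thousand.
Denominator = 1,353.93 + 21.96 = 1,375.89 thousand.
Broad rate = 151.08 / 1,375.89 = 10.98%.

Broad underutilization rate ≈ 10.98%.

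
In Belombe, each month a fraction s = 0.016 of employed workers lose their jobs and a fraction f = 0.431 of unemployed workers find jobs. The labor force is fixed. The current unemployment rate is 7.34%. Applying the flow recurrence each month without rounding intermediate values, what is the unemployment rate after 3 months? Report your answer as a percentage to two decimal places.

With a fixed labor force, u_{t+1} = u_t + s·(1−u_t) − f·u_t = u_t·(1−s−f) + s.
Here 1−s−f = 0.553 and s = 0.016.
u_1 = 0.073400 × 0.553 + 0.016 = 0.056590.
u_2 = 0.056590 × 0.553 + 0.016 = 0.047294.
u_3 = 0.047294 × 0.553 + 0.016 = 0.042154.

Unemployment rate after three months ≈ 4.22%.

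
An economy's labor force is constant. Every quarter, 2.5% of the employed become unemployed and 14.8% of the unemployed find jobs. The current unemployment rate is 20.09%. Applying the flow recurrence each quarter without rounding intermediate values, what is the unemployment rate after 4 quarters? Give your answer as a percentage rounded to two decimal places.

Unemployment rate after four quarters ≈ 17.09%.

With a fixed labor force, u_{t+1} = u_t + s·(1−u_t) − f·u_t = u_t·(1−s−f) + s.
Here 1−s−f = 0.827 and s = 0.025.
u_1 = 0.200900 × 0.827 + 0.025 = 0.191144.
u_2 = 0.191144 × 0.827 + 0.025 = 0.183076.
u_3 = 0.183076 × 0.827 + 0.025 = 0.176404.
u_4 = 0.176404 × 0.827 + 0.025 = 0.170886.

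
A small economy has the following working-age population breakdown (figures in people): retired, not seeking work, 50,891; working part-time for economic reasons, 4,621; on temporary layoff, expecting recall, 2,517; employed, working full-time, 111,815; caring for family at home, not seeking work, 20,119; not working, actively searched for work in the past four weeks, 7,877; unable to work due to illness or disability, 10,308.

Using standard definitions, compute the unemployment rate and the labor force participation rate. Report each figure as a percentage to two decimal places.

Unemployment rate ≈ 8.20%; labor force participation rate ≈ 60.93%.

Employed = 4,621 + 111,815 = 116,436 (anyone who worked, including part-time for economic reasons, counts as employed).
Unemployed = 2,517 + 7,877 = 10,394 (jobless and actively searching, or on temporary layoff).
Labor force = 116,436 + 10,394 = 126,830.
Not in labor force = 50,891 + 20,119 + 10,308 = 81,318 (those not working and not actively searching are outside the labor force).
Civilian working-age population = 126,830 + 81,318 = 208,148.
Unemployment rate = 10,394 / 126,830 = 8.20%.
Labor force participation rate = 126,830 / 208,148 = 60.93%.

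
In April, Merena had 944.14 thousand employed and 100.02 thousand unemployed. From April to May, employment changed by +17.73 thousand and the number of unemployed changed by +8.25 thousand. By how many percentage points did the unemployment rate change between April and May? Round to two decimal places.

The unemployment rate changed by +0.54 percentage points.

April: labor force = 944.14 + 100.02 = 1,044.16; u = 100.02/1,044.16 = 9.58%.
May: labor force = 961.87 + 108.27 = 1,070.14; u = 108.27/1,070.14 = 10.12%.
Change = 10.12% − 9.58% = +0.54 pp.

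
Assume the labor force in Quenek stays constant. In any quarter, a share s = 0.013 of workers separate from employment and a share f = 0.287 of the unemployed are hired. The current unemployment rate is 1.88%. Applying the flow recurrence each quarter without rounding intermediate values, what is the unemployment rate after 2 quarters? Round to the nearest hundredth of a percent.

With a fixed labor force, u_{t+1} = u_t + s·(1−u_t) − f·u_t = u_t·(1−s−f) + s.
Here 1−s−f = 0.700 and s = 0.013.
u_1 = 0.018800 × 0.700 + 0.013 = 0.026160.
u_2 = 0.026160 × 0.700 + 0.013 = 0.031312.

Unemployment rate after two quarters ≈ 3.13%.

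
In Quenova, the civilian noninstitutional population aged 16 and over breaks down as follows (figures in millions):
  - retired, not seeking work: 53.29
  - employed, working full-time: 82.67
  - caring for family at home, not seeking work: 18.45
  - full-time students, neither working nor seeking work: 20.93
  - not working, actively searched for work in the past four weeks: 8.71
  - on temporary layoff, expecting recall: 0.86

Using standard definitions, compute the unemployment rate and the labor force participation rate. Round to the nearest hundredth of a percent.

Employed = 82.67 million.
Unemployed = 8.71 + 0.86 = 9.57 million (jobless and actively searching, or on temporary layoff).
Labor force = 82.67 + 9.57 = 92.24 million.
Not in labor force = 53.29 + 18.45 + 20.93 = 92.67 million (those not working and not actively searching are outside the labor force).
Civilian working-age population = 92.24 + 92.67 = 184.91 million.
Unemployment rate = 9.57 / 92.24 = 10.38%.
Labor force participation rate = 92.24 / 184.91 = 49.88%.

Unemployment rate ≈ 10.38%; labor force participation rate ≈ 49.88%.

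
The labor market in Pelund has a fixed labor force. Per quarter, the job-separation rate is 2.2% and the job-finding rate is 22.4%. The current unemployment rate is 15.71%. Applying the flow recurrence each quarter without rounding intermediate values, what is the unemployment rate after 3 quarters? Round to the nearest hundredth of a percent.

Unemployment rate after three quarters ≈ 11.84%.

With a fixed labor force, u_{t+1} = u_t + s·(1−u_t) − f·u_t = u_t·(1−s−f) + s.
Here 1−s−f = 0.754 and s = 0.022.
u_1 = 0.157100 × 0.754 + 0.022 = 0.140453.
u_2 = 0.140453 × 0.754 + 0.022 = 0.127902.
u_3 = 0.127902 × 0.754 + 0.022 = 0.118438.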